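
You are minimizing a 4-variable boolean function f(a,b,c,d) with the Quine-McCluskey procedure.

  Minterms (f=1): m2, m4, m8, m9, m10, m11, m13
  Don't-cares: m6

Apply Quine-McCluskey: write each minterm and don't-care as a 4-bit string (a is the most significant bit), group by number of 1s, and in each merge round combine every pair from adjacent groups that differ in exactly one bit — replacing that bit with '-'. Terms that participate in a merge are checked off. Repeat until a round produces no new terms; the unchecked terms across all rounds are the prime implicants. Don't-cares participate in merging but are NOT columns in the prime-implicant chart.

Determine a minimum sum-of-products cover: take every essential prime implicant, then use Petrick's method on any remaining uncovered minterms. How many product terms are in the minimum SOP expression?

size-2^0 implicants → 0010(✓)  0100(✓)  0110(✓)  1000(✓)  1001(✓)  1010(✓)  1011(✓)  1101(✓)
size-2^1 implicants → -010  0-10  01-0  1-01  10-0(✓)  10-1(✓)  100-(✓)  101-(✓)
size-2^2 implicants → 10--
Unchecked terms (primes): -010, 0-10, 01-0, 1-01, 10--
Minterm coverage:
  m2 ⊆ -010,0-10
  m4 ⊆ 01-0 [E]
  m8 ⊆ 10-- [E]
  m9 ⊆ 1-01,10--
  m10 ⊆ -010,10--
  m11 ⊆ 10-- [E]
  m13 ⊆ 1-01 [E]
E = {01-0, 1-01, 10--}
Petrick residual → -010
Cover = b'cd' + a'bd' + ac'd + ab'  |cover|=4

4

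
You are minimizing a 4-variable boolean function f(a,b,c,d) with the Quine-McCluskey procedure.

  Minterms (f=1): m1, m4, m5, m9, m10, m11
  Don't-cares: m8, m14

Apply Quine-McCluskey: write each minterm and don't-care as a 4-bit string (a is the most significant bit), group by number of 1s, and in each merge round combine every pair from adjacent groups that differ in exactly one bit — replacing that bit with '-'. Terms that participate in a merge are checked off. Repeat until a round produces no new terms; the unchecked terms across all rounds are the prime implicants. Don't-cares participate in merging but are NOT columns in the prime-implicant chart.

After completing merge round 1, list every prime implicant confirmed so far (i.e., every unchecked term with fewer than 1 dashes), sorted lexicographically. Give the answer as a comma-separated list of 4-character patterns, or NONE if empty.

NONE

[col 0] 0001*, 0100*, 0101*, 1000*, 1001*, 1010*, 1011*, 1110*
[col 1] -001, 0-01, 010-, 1-10, 10-0*, 10-1*, 100-*, 101-*
[col 2] 10--
Prime implicants: -001, 0-01, 010-, 1-10, 10--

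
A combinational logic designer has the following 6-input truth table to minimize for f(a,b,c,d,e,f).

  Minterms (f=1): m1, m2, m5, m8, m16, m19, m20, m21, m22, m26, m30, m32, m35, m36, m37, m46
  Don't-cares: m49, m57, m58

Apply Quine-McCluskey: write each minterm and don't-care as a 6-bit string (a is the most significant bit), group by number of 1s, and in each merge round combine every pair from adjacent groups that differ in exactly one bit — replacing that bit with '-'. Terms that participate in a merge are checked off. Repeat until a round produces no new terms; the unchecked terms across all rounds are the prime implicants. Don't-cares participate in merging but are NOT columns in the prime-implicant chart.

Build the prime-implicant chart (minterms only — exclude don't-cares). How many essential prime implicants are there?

size-2^0 implicants → 000001(✓)  000010  000101(✓)  001000  010000(✓)  010011  010100(✓)  010101(✓)  010110(✓)  011010(✓)  011110(✓)  100000(✓)  100011  100100(✓)  100101(✓)  101110  110001(✓)  111001(✓)  111010(✓)
size-2^1 implicants → -00101  -11010  0-0101  000-01  01-110  010-00  0101-0  01010-  011-10  100-00  10010-  11-001
Unchecked terms (primes): -00101, -11010, 0-0101, 000-01, 000010, 001000, 01-110, 010-00, 010011, 0101-0, 01010-, 011-10, 100-00, 100011, 10010-, 101110, 11-001
Minterm coverage:
  m1 ⊆ 000-01 [E]
  m2 ⊆ 000010 [E]
  m5 ⊆ -00101,0-0101,000-01
  m8 ⊆ 001000 [E]
  m16 ⊆ 010-00 [E]
  m19 ⊆ 010011 [E]
  m20 ⊆ 010-00,0101-0,01010-
  m21 ⊆ 0-0101,01010-
  m22 ⊆ 01-110,0101-0
  m26 ⊆ -11010,011-10
  m30 ⊆ 01-110,011-10
  m32 ⊆ 100-00 [E]
  m35 ⊆ 100011 [E]
  m36 ⊆ 100-00,10010-
  m37 ⊆ -00101,10010-
  m46 ⊆ 101110 [E]
E = {000-01, 000010, 001000, 010-00, 010011, 100-00, 100011, 101110}

8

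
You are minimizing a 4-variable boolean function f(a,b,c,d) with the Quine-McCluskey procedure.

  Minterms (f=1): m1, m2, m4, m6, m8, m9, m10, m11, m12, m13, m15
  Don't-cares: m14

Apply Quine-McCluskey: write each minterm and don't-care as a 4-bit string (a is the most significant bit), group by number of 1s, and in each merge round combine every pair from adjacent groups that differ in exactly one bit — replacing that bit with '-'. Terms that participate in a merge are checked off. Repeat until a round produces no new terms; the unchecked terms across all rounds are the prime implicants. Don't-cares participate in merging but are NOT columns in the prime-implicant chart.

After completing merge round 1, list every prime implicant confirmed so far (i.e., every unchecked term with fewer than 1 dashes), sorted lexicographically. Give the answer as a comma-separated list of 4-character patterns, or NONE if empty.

[col 0] 0001*, 0010*, 0100*, 0110*, 1000*, 1001*, 1010*, 1011*, 1100*, 1101*, 1110*, 1111*
[col 1] -001, -010*, -100*, -110*, 0-10*, 01-0*, 1-00*, 1-01*, 1-10*, 1-11*, 10-0*, 10-1*, 100-*, 101-*, 11-0*, 11-1*, 110-*, 111-*
[col 2] --10, -1-0, 1--0*, 1--1*, 1-0-*, 1-1-*, 10--*, 11--*
[col 3] 1---
Prime implicants: --10, -001, -1-0, 1---

NONE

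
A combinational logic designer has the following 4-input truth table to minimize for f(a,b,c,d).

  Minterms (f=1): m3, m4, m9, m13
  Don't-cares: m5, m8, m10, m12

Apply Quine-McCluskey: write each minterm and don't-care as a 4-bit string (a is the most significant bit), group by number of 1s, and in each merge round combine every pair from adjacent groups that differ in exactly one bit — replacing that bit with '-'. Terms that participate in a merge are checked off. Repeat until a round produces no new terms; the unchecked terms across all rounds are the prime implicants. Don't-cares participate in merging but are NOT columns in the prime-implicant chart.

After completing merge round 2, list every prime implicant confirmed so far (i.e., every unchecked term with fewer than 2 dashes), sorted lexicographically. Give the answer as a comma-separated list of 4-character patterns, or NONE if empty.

size-2^0 implicants → 0011  0100(✓)  0101(✓)  1000(✓)  1001(✓)  1010(✓)  1100(✓)  1101(✓)
size-2^1 implicants → -100(✓)  -101(✓)  010-(✓)  1-00(✓)  1-01(✓)  10-0  100-(✓)  110-(✓)
size-2^2 implicants → -10-  1-0-
Unchecked terms (primes): -10-, 0011, 1-0-, 10-0

0011, 10-0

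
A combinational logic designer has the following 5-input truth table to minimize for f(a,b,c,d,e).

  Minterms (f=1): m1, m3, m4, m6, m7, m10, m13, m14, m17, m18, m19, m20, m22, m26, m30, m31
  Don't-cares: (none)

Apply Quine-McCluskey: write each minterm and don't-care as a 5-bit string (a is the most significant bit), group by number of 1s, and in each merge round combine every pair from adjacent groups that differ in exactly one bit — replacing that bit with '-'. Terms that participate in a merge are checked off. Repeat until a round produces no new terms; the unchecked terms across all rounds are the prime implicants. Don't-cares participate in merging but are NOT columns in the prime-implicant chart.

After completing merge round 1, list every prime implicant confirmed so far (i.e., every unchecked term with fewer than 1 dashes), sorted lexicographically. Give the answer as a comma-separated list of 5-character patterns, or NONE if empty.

[col 0] 00001*, 00011*, 00100*, 00110*, 00111*, 01010*, 01101, 01110*, 10001*, 10010*, 10011*, 10100*, 10110*, 11010*, 11110*, 11111*
[col 1] -0001*, -0011*, -0100*, -0110*, -1010*, -1110*, 0-110*, 00-11, 000-1*, 001-0*, 0011-, 01-10*, 1-010*, 1-110*, 10-10*, 100-1*, 1001-, 101-0*, 11-10*, 1111-
[col 2] --110, -00-1, -01-0, -1-10, 1--10
Prime implicants: --110, -00-1, -01-0, -1-10, 00-11, 0011-, 01101, 1--10, 1001-, 1111-

01101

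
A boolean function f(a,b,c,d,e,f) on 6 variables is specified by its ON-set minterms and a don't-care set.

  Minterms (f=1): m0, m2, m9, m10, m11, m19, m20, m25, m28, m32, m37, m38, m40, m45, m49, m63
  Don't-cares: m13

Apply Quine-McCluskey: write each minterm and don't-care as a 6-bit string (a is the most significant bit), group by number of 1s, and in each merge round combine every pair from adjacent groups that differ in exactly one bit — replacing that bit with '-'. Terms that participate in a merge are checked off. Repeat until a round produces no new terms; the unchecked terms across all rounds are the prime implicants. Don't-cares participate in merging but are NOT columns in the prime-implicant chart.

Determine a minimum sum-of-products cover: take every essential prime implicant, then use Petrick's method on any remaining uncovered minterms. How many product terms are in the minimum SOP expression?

10

Round 0: 000000✓ 000010✓ 001001✓ 001010✓ 001011✓ 001101✓ 010011 010100✓ 011001✓ 011100✓ 100000✓ 100101✓ 100110 101000✓ 101101✓ 110001 111111
Round 1: -00000 -01101 0-1001 00-010 0000-0 001-01 0010-1 00101- 01-100 10-000 10-101
PIs = {-00000, -01101, 0-1001, 00-010, 0000-0, 001-01, 0010-1, 00101-, 01-100, 010011, 10-000, 10-101, 100110, 110001, 111111}
Coverage chart:
  m0: -00000,0000-0
  m2: 00-010,0000-0
  m9: 0-1001,001-01,0010-1
  m10: 00-010,00101-
  m11: 0010-1,00101-
  m19: 010011 ←essential
  m20: 01-100 ←essential
  m25: 0-1001 ←essential
  m28: 01-100 ←essential
  m32: -00000,10-000
  m37: 10-101 ←essential
  m38: 100110 ←essential
  m40: 10-000 ←essential
  m45: -01101,10-101
  m49: 110001 ←essential
  m63: 111111 ←essential
Essential: 0-1001, 01-100, 010011, 10-000, 10-101, 100110, 110001, 111111
Petrick residual → 0000-0, 00101-
Min cover (10 terms): a'cd'e'f + a'b'c'd'f' + a'b'cd'e + a'bde'f' + a'bc'd'ef + ab'd'e'f' + ab'de'f + ab'c'def' + abc'd'e'f + abcdef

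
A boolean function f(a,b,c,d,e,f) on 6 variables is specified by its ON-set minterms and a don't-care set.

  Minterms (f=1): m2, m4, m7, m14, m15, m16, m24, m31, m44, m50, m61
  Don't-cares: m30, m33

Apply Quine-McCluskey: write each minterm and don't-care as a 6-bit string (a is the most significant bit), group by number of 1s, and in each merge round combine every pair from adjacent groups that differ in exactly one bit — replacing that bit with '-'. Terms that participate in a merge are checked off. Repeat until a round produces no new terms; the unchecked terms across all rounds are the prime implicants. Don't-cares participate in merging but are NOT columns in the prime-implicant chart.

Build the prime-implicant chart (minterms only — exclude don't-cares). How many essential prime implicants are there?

8

Round 0: 000010 000100 000111✓ 001110✓ 001111✓ 010000✓ 011000✓ 011110✓ 011111✓ 100001 101100 110010 111101
Round 1: 0-1110✓ 0-1111✓ 00-111 00111-✓ 01-000 01111-✓
Round 2: 0-111-
PIs = {0-111-, 00-111, 000010, 000100, 01-000, 100001, 101100, 110010, 111101}
Coverage chart:
  m2: 000010 ←essential
  m4: 000100 ←essential
  m7: 00-111 ←essential
  m14: 0-111- ←essential
  m15: 0-111-,00-111
  m16: 01-000 ←essential
  m24: 01-000 ←essential
  m31: 0-111- ←essential
  m44: 101100 ←essential
  m50: 110010 ←essential
  m61: 111101 ←essential
Essential: 0-111-, 00-111, 000010, 000100, 01-000, 101100, 110010, 111101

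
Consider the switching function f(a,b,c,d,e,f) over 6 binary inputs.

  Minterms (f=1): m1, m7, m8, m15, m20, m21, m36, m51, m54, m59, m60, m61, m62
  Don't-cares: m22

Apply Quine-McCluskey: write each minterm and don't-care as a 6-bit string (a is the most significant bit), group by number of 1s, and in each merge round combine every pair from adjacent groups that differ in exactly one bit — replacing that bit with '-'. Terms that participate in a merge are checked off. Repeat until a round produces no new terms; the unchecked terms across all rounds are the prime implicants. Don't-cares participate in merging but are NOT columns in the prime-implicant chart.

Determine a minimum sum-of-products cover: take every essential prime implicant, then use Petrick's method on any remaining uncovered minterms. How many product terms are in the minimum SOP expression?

8

size-2^0 implicants → 000001  000111(✓)  001000  001111(✓)  010100(✓)  010101(✓)  010110(✓)  100100  110011(✓)  110110(✓)  111011(✓)  111100(✓)  111101(✓)  111110(✓)
size-2^1 implicants → -10110  00-111  0101-0  01010-  11-011  11-110  1111-0  11110-
Unchecked terms (primes): -10110, 00-111, 000001, 001000, 0101-0, 01010-, 100100, 11-011, 11-110, 1111-0, 11110-
Minterm coverage:
  m1 ⊆ 000001 [E]
  m7 ⊆ 00-111 [E]
  m8 ⊆ 001000 [E]
  m15 ⊆ 00-111 [E]
  m20 ⊆ 0101-0,01010-
  m21 ⊆ 01010- [E]
  m36 ⊆ 100100 [E]
  m51 ⊆ 11-011 [E]
  m54 ⊆ -10110,11-110
  m59 ⊆ 11-011 [E]
  m60 ⊆ 1111-0,11110-
  m61 ⊆ 11110- [E]
  m62 ⊆ 11-110,1111-0
E = {00-111, 000001, 001000, 01010-, 100100, 11-011, 11110-}
Petrick residual → 11-110
Cover = a'b'def + a'b'c'd'e'f + a'b'cd'e'f' + a'bc'de' + ab'c'de'f' + abd'ef + abdef' + abcde'  |cover|=8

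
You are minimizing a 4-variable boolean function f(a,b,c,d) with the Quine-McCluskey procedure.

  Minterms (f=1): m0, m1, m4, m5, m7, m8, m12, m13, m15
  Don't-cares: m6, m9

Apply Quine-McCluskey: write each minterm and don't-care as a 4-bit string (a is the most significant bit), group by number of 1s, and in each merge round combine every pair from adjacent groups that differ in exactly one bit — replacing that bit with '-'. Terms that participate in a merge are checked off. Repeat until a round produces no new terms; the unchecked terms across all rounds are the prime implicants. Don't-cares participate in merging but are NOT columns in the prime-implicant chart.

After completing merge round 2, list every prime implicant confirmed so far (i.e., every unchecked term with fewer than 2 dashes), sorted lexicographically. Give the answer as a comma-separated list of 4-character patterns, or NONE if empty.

size-2^0 implicants → 0000(✓)  0001(✓)  0100(✓)  0101(✓)  0110(✓)  0111(✓)  1000(✓)  1001(✓)  1100(✓)  1101(✓)  1111(✓)
size-2^1 implicants → -000(✓)  -001(✓)  -100(✓)  -101(✓)  -111(✓)  0-00(✓)  0-01(✓)  000-(✓)  01-0(✓)  01-1(✓)  010-(✓)  011-(✓)  1-00(✓)  1-01(✓)  100-(✓)  11-1(✓)  110-(✓)
size-2^2 implicants → --00(✓)  --01(✓)  -00-(✓)  -1-1  -10-(✓)  0-0-(✓)  01--  1-0-(✓)
size-2^3 implicants → --0-
Unchecked terms (primes): --0-, -1-1, 01--

NONE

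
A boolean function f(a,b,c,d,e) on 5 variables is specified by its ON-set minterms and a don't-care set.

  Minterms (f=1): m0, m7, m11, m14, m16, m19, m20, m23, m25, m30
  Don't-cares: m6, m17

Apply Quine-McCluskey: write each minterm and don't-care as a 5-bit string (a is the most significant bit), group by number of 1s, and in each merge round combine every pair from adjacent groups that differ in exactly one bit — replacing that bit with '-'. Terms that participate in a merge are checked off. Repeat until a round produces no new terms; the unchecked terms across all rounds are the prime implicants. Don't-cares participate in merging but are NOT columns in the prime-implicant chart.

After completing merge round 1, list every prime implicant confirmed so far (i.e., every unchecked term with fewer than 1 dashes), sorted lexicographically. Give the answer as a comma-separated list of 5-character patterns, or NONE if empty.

01011

Round 0: 00000✓ 00110✓ 00111✓ 01011 01110✓ 10000✓ 10001✓ 10011✓ 10100✓ 10111✓ 11001✓ 11110✓
Round 1: -0000 -0111 -1110 0-110 0011- 1-001 10-00 10-11 100-1 1000-
PIs = {-0000, -0111, -1110, 0-110, 0011-, 01011, 1-001, 10-00, 10-11, 100-1, 1000-}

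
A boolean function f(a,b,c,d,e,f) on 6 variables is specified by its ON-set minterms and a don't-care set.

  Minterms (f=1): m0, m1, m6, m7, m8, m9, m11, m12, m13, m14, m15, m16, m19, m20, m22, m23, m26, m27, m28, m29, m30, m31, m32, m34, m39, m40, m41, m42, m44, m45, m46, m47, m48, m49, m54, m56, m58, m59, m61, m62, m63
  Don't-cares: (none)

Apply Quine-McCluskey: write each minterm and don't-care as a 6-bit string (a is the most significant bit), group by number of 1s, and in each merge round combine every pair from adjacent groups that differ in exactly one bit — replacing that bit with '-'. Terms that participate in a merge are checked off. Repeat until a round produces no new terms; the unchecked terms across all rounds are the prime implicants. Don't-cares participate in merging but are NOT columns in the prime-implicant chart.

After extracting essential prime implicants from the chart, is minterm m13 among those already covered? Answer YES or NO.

Round 0: 000000✓ 000001✓ 000110✓ 000111✓ 001000✓ 001001✓ 001011✓ 001100✓ 001101✓ 001110✓ 001111✓ 010000✓ 010011✓ 010100✓ 010110✓ 010111✓ 011010✓ 011011✓ 011100✓ 011101✓ 011110✓ 011111✓ 100000✓ 100010✓ 100111✓ 101000✓ 101001✓ 101010✓ 101100✓ 101101✓ 101110✓ 101111✓ 110000✓ 110001✓ 110110✓ 111000✓ 111010✓ 111011✓ 111101✓ 111110✓ 111111✓
Round 1: -00000✓ -00111✓ -01000✓ -01001✓ -01100✓ -01101✓ -01110✓ -01111✓ -10000✓ -10110✓ -11010✓ -11011✓ -11101✓ -11110✓ -11111✓ 0-0000✓ 0-0110✓ 0-0111✓ 0-1011✓ 0-1100✓ 0-1101✓ 0-1110✓ 0-1111✓ 00-000✓ 00-001✓ 00-110✓ 00-111✓ 00000-✓ 00011-✓ 001-00✓ 001-01✓ 001-11✓ 0010-1✓ 00100-✓ 0011-0✓ 0011-1✓ 00110-✓ 00111-✓ 01-011✓ 01-100✓ 01-110✓ 01-111✓ 010-00 010-11✓ 0101-0✓ 01011-✓ 011-10✓ 011-11✓ 01101-✓ 0111-0✓ 0111-1✓ 01110-✓ 01111-✓ 1-0000✓ 1-1000✓ 1-1010✓ 1-1101✓ 1-1110✓ 1-1111✓ 10-000✓ 10-010✓ 10-111✓ 1000-0✓ 101-00✓ 101-01✓ 101-10✓ 1010-0✓ 10100-✓ 1011-0✓ 1011-1✓ 10110-✓ 10111-✓ 11-000✓ 11-110✓ 11000- 111-10✓ 111-11✓ 1110-0✓ 11101-✓ 1111-1✓ 11111-✓
Round 2: --0000 --1101✓ --1110✓ --1111✓ -0-000 -0-111 -01-00✓ -01-01✓ -0100-✓ -011-0✓ -011-1✓ -0110-✓ -0111-✓ -1-110 -11-10✓ -11-11✓ -1101-✓ -111-1✓ -1111-✓ 0--110✓ 0--111✓ 0-011-✓ 0-1-11 0-11-0✓ 0-11-1✓ 0-110-✓ 0-111-✓ 00-00- 00-11-✓ 001--1 001-0-✓ 0011--✓ 01--11 01-1-0 01-11-✓ 011-1-✓ 0111--✓ 1--000 1-1-10 1-10-0 1-11-1✓ 1-111-✓ 10-0-0 101--0 101-0-✓ 1011--✓ 111-1-✓
Round 3: --11-1 --111- -01-0- -011-- -11-1- 0--11- 0-11--
PIs = {--0000, --11-1, --111-, -0-000, -0-111, -01-0-, -011--, -1-110, -11-1-, 0--11-, 0-1-11, 0-11--, 00-00-, 001--1, 01--11, 01-1-0, 010-00, 1--000, 1-1-10, 1-10-0, 10-0-0, 101--0, 11000-}
Coverage chart:
  m0: --0000,-0-000,00-00-
  m1: 00-00- ←essential
  m6: 0--11- ←essential
  m7: -0-111,0--11-
  m8: -0-000,-01-0-,00-00-
  m9: -01-0-,00-00-,001--1
  m11: 0-1-11,001--1
  m12: -01-0-,-011--,0-11--
  m13: --11-1,-01-0-,-011--,0-11--,001--1
  m14: --111-,-011--,0--11-,0-11--
  m15: --11-1,--111-,-0-111,-011--,0--11-,0-1-11,0-11--,001--1
  m16: --0000,010-00
  m19: 01--11 ←essential
  m20: 01-1-0,010-00
  m22: -1-110,0--11-,01-1-0
  m23: 0--11-,01--11
  m26: -11-1- ←essential
  m27: -11-1-,0-1-11,01--11
  m28: 0-11--,01-1-0
  m29: --11-1,0-11--
  m30: --111-,-1-110,-11-1-,0--11-,0-11--,01-1-0
  m31: --11-1,--111-,-11-1-,0--11-,0-1-11,0-11--,01--11
  m32: --0000,-0-000,1--000,10-0-0
  m34: 10-0-0 ←essential
  m39: -0-111 ←essential
  m40: -0-000,-01-0-,1--000,1-10-0,10-0-0,101--0
  m41: -01-0- ←essential
  m42: 1-1-10,1-10-0,10-0-0,101--0
  m44: -01-0-,-011--,101--0
  m45: --11-1,-01-0-,-011--
  m46: --111-,-011--,1-1-10,101--0
  m47: --11-1,--111-,-0-111,-011--
  m48: --0000,1--000,11000-
  m49: 11000- ←essential
  m54: -1-110 ←essential
  m56: 1--000,1-10-0
  m58: -11-1-,1-1-10,1-10-0
  m59: -11-1- ←essential
  m61: --11-1 ←essential
  m62: --111-,-1-110,-11-1-,1-1-10
  m63: --11-1,--111-,-11-1-
Essential: --11-1, -0-111, -01-0-, -1-110, -11-1-, 0--11-, 00-00-, 01--11, 10-0-0, 11000-

YES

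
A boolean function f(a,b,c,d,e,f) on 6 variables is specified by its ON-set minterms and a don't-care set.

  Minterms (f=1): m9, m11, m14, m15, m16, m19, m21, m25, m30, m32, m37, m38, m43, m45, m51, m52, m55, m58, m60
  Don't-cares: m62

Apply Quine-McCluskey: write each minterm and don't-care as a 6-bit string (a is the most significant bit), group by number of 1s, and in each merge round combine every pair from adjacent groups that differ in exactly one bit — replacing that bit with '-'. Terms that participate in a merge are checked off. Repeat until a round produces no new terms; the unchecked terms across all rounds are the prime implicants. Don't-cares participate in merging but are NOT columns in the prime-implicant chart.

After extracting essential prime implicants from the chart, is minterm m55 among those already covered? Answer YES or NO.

[col 0] 001001*, 001011*, 001110*, 001111*, 010000, 010011*, 010101, 011001*, 011110*, 100000, 100101*, 100110, 101011*, 101101*, 110011*, 110100*, 110111*, 111010*, 111100*, 111110*
[col 1] -01011, -10011, -11110, 0-1001, 0-1110, 001-11, 0010-1, 00111-, 10-101, 11-100, 110-11, 111-10, 1111-0
Prime implicants: -01011, -10011, -11110, 0-1001, 0-1110, 001-11, 0010-1, 00111-, 010000, 010101, 10-101, 100000, 100110, 11-100, 110-11, 111-10, 1111-0
PI chart (minterm → PIs covering it):
  9 | 0-1001,0010-1
  11 | -01011,001-11,0010-1
  14 | 0-1110,00111-
  15 | 001-11,00111-
  16 | 010000  (sole → essential)
  19 | -10011  (sole → essential)
  21 | 010101  (sole → essential)
  25 | 0-1001  (sole → essential)
  30 | -11110,0-1110
  32 | 100000  (sole → essential)
  37 | 10-101  (sole → essential)
  38 | 100110  (sole → essential)
  43 | -01011  (sole → essential)
  45 | 10-101  (sole → essential)
  51 | -10011,110-11
  52 | 11-100  (sole → essential)
  55 | 110-11  (sole → essential)
  58 | 111-10  (sole → essential)
  60 | 11-100,1111-0
Essential prime implicants: -01011, -10011, 0-1001, 010000, 010101, 10-101, 100000, 100110, 11-100, 110-11, 111-10

YES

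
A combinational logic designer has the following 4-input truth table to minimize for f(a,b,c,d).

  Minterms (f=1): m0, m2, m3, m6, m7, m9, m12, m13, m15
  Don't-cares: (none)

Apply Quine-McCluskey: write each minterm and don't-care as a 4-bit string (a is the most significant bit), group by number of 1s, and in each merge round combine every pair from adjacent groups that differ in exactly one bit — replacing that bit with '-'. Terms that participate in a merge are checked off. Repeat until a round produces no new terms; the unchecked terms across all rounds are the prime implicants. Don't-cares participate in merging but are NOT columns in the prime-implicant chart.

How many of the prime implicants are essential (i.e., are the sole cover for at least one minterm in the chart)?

4

[col 0] 0000*, 0010*, 0011*, 0110*, 0111*, 1001*, 1100*, 1101*, 1111*
[col 1] -111, 0-10*, 0-11*, 00-0, 001-*, 011-*, 1-01, 11-1, 110-
[col 2] 0-1-
Prime implicants: -111, 0-1-, 00-0, 1-01, 11-1, 110-
PI chart (minterm → PIs covering it):
  0 | 00-0  (sole → essential)
  2 | 0-1-,00-0
  3 | 0-1-  (sole → essential)
  6 | 0-1-  (sole → essential)
  7 | -111,0-1-
  9 | 1-01  (sole → essential)
  12 | 110-  (sole → essential)
  13 | 1-01,11-1,110-
  15 | -111,11-1
Essential prime implicants: 0-1-, 00-0, 1-01, 110-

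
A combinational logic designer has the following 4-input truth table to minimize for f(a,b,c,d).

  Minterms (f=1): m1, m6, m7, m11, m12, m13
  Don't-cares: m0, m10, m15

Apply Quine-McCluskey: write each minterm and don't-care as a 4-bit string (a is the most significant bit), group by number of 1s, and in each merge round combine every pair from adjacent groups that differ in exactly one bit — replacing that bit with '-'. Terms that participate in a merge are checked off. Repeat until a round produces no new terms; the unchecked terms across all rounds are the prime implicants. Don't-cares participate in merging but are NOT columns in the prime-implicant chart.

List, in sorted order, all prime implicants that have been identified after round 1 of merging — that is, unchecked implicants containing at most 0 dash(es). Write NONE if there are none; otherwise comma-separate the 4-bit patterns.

NONE

[col 0] 0000*, 0001*, 0110*, 0111*, 1010*, 1011*, 1100*, 1101*, 1111*
[col 1] -111, 000-, 011-, 1-11, 101-, 11-1, 110-
Prime implicants: -111, 000-, 011-, 1-11, 101-, 11-1, 110-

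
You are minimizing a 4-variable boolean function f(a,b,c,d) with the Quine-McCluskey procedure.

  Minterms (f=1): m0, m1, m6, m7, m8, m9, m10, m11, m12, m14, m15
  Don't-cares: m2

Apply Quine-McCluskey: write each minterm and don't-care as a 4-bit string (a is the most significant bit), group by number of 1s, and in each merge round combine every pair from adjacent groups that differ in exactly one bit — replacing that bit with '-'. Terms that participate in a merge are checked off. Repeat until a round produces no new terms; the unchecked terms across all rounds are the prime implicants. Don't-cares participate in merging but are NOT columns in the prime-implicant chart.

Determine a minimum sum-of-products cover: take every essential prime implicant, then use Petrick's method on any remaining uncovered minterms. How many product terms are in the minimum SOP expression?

4

size-2^0 implicants → 0000(✓)  0001(✓)  0010(✓)  0110(✓)  0111(✓)  1000(✓)  1001(✓)  1010(✓)  1011(✓)  1100(✓)  1110(✓)  1111(✓)
size-2^1 implicants → -000(✓)  -001(✓)  -010(✓)  -110(✓)  -111(✓)  0-10(✓)  00-0(✓)  000-(✓)  011-(✓)  1-00(✓)  1-10(✓)  1-11(✓)  10-0(✓)  10-1(✓)  100-(✓)  101-(✓)  11-0(✓)  111-(✓)
size-2^2 implicants → --10  -0-0  -00-  -11-  1--0  1-1-  10--
Unchecked terms (primes): --10, -0-0, -00-, -11-, 1--0, 1-1-, 10--
Minterm coverage:
  m0 ⊆ -0-0,-00-
  m1 ⊆ -00- [E]
  m6 ⊆ --10,-11-
  m7 ⊆ -11- [E]
  m8 ⊆ -0-0,-00-,1--0,10--
  m9 ⊆ -00-,10--
  m10 ⊆ --10,-0-0,1--0,1-1-,10--
  m11 ⊆ 1-1-,10--
  m12 ⊆ 1--0 [E]
  m14 ⊆ --10,-11-,1--0,1-1-
  m15 ⊆ -11-,1-1-
E = {-00-, -11-, 1--0}
Petrick residual → 1-1-
Cover = b'c' + bc + ad' + ac  |cover|=4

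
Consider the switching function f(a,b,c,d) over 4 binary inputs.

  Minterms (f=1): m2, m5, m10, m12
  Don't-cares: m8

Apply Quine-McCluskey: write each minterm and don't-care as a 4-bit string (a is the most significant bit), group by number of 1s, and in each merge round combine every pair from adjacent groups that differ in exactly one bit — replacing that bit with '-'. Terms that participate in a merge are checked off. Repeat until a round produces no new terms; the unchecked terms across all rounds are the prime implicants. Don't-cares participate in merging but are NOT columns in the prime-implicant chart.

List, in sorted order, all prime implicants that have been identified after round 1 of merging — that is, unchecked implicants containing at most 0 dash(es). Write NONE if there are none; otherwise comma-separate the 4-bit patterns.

0101

Round 0: 0010✓ 0101 1000✓ 1010✓ 1100✓
Round 1: -010 1-00 10-0
PIs = {-010, 0101, 1-00, 10-0}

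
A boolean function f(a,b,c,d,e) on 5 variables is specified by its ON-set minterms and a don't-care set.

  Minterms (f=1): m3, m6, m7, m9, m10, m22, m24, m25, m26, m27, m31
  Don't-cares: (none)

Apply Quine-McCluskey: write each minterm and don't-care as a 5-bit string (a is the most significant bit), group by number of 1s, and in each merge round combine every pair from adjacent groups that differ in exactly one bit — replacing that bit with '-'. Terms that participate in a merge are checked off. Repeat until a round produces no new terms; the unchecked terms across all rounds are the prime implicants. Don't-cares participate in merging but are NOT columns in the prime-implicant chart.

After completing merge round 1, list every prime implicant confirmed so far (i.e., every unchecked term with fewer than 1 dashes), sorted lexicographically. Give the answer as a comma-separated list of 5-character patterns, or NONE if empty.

NONE

[col 0] 00011*, 00110*, 00111*, 01001*, 01010*, 10110*, 11000*, 11001*, 11010*, 11011*, 11111*
[col 1] -0110, -1001, -1010, 00-11, 0011-, 11-11, 110-0*, 110-1*, 1100-*, 1101-*
[col 2] 110--
Prime implicants: -0110, -1001, -1010, 00-11, 0011-, 11-11, 110--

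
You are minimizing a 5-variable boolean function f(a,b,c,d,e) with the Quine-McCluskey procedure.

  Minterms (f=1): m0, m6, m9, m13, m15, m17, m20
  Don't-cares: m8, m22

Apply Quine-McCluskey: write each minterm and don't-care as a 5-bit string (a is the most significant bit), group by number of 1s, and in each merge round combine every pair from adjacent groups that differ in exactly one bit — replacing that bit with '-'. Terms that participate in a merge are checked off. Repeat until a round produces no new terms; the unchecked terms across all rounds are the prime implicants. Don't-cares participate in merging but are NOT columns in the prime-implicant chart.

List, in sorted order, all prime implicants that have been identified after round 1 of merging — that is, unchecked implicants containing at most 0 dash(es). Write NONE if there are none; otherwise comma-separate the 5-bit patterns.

10001

Round 0: 00000✓ 00110✓ 01000✓ 01001✓ 01101✓ 01111✓ 10001 10100✓ 10110✓
Round 1: -0110 0-000 01-01 0100- 011-1 101-0
PIs = {-0110, 0-000, 01-01, 0100-, 011-1, 10001, 101-0}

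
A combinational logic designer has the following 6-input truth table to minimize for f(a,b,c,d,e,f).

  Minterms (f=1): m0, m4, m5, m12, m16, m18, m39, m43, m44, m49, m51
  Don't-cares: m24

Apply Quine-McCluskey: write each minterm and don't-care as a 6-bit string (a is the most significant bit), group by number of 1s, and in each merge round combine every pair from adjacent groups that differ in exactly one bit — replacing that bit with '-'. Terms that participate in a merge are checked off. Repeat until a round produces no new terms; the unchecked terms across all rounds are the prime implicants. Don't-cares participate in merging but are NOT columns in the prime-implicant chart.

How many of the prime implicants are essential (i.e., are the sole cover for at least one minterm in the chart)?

6

size-2^0 implicants → 000000(✓)  000100(✓)  000101(✓)  001100(✓)  010000(✓)  010010(✓)  011000(✓)  100111  101011  101100(✓)  110001(✓)  110011(✓)
size-2^1 implicants → -01100  0-0000  00-100  000-00  00010-  01-000  0100-0  1100-1
Unchecked terms (primes): -01100, 0-0000, 00-100, 000-00, 00010-, 01-000, 0100-0, 100111, 101011, 1100-1
Minterm coverage:
  m0 ⊆ 0-0000,000-00
  m4 ⊆ 00-100,000-00,00010-
  m5 ⊆ 00010- [E]
  m12 ⊆ -01100,00-100
  m16 ⊆ 0-0000,01-000,0100-0
  m18 ⊆ 0100-0 [E]
  m39 ⊆ 100111 [E]
  m43 ⊆ 101011 [E]
  m44 ⊆ -01100 [E]
  m49 ⊆ 1100-1 [E]
  m51 ⊆ 1100-1 [E]
E = {-01100, 00010-, 0100-0, 100111, 101011, 1100-1}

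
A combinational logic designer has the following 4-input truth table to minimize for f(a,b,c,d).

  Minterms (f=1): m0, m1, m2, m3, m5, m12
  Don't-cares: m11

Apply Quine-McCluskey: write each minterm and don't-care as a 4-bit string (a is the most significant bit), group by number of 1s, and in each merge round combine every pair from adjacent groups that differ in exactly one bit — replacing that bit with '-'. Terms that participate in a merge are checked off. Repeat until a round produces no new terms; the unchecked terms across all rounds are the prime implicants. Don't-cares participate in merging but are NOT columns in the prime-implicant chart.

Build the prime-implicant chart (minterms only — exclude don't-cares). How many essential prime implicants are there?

Round 0: 0000✓ 0001✓ 0010✓ 0011✓ 0101✓ 1011✓ 1100
Round 1: -011 0-01 00-0✓ 00-1✓ 000-✓ 001-✓
Round 2: 00--
PIs = {-011, 0-01, 00--, 1100}
Coverage chart:
  m0: 00-- ←essential
  m1: 0-01,00--
  m2: 00-- ←essential
  m3: -011,00--
  m5: 0-01 ←essential
  m12: 1100 ←essential
Essential: 0-01, 00--, 1100

3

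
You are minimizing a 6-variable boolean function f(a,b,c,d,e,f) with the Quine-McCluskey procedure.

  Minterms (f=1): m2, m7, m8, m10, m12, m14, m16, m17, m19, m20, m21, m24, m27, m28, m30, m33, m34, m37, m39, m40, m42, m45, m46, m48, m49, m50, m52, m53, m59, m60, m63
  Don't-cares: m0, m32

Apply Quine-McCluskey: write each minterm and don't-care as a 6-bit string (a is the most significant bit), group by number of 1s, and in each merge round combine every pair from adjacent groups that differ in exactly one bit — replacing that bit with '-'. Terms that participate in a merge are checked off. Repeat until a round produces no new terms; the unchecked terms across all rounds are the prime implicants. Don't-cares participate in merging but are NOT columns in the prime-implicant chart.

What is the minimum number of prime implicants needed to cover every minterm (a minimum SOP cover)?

12

size-2^0 implicants → 000000(✓)  000010(✓)  000111(✓)  001000(✓)  001010(✓)  001100(✓)  001110(✓)  010000(✓)  010001(✓)  010011(✓)  010100(✓)  010101(✓)  011000(✓)  011011(✓)  011100(✓)  011110(✓)  100000(✓)  100001(✓)  100010(✓)  100101(✓)  100111(✓)  101000(✓)  101010(✓)  101101(✓)  101110(✓)  110000(✓)  110001(✓)  110010(✓)  110100(✓)  110101(✓)  111011(✓)  111100(✓)  111111(✓)
size-2^1 implicants → -00000(✓)  -00010(✓)  -00111  -01000(✓)  -01010(✓)  -01110(✓)  -10000(✓)  -10001(✓)  -10100(✓)  -10101(✓)  -11011  -11100(✓)  0-0000(✓)  0-1000(✓)  0-1100(✓)  0-1110(✓)  00-000(✓)  00-010(✓)  0000-0(✓)  001-00(✓)  001-10(✓)  0010-0(✓)  0011-0(✓)  01-000(✓)  01-011  01-100(✓)  010-00(✓)  010-01(✓)  0100-1  01000-(✓)  01010-(✓)  011-00(✓)  0111-0(✓)  1-0000(✓)  1-0001(✓)  1-0010(✓)  1-0101(✓)  10-000(✓)  10-010(✓)  10-101  100-01(✓)  1000-0(✓)  10000-(✓)  1001-1  101-10(✓)  1010-0(✓)  11-100(✓)  110-00(✓)  110-01(✓)  1100-0(✓)  11000-(✓)  11010-(✓)  111-11
size-2^2 implicants → --0000  -0-000(✓)  -0-010(✓)  -000-0(✓)  -01-10  -010-0(✓)  -1-100  -10-00(✓)  -10-01(✓)  -1000-(✓)  -1010-(✓)  0--000  0-1-00  0-11-0  00-0-0(✓)  001--0  01--00  010-0-(✓)  1-0-01  1-00-0  1-000-  10-0-0(✓)  110-0-(✓)
size-2^3 implicants → -0-0-0  -10-0-
Unchecked terms (primes): --0000, -0-0-0, -00111, -01-10, -1-100, -10-0-, -11011, 0--000, 0-1-00, 0-11-0, 001--0, 01--00, 01-011, 0100-1, 1-0-01, 1-00-0, 1-000-, 10-101, 1001-1, 111-11
Minterm coverage:
  m2 ⊆ -0-0-0 [E]
  m7 ⊆ -00111 [E]
  m8 ⊆ -0-0-0,0--000,0-1-00,001--0
  m10 ⊆ -0-0-0,-01-10,001--0
  m12 ⊆ 0-1-00,0-11-0,001--0
  m14 ⊆ -01-10,0-11-0,001--0
  m16 ⊆ --0000,-10-0-,0--000,01--00
  m17 ⊆ -10-0-,0100-1
  m19 ⊆ 01-011,0100-1
  m20 ⊆ -1-100,-10-0-,01--00
  m21 ⊆ -10-0- [E]
  m24 ⊆ 0--000,0-1-00,01--00
  m27 ⊆ -11011,01-011
  m28 ⊆ -1-100,0-1-00,0-11-0,01--00
  m30 ⊆ 0-11-0 [E]
  m33 ⊆ 1-0-01,1-000-
  m34 ⊆ -0-0-0,1-00-0
  m37 ⊆ 1-0-01,10-101,1001-1
  m39 ⊆ -00111,1001-1
  m40 ⊆ -0-0-0 [E]
  m42 ⊆ -0-0-0,-01-10
  m45 ⊆ 10-101 [E]
  m46 ⊆ -01-10 [E]
  m48 ⊆ --0000,-10-0-,1-00-0,1-000-
  m49 ⊆ -10-0-,1-0-01,1-000-
  m50 ⊆ 1-00-0 [E]
  m52 ⊆ -1-100,-10-0-
  m53 ⊆ -10-0-,1-0-01
  m59 ⊆ -11011,111-11
  m60 ⊆ -1-100 [E]
  m63 ⊆ 111-11 [E]
E = {-0-0-0, -00111, -01-10, -1-100, -10-0-, 0-11-0, 1-00-0, 10-101, 111-11}
Petrick residual → 0--000, 01-011, 1-0-01
Cover = b'd'f' + b'c'def + b'cef' + bde'f' + bc'e' + a'd'e'f' + a'cdf' + a'bd'ef + ac'e'f + ac'd'f' + ab'de'f + abcef  |cover|=12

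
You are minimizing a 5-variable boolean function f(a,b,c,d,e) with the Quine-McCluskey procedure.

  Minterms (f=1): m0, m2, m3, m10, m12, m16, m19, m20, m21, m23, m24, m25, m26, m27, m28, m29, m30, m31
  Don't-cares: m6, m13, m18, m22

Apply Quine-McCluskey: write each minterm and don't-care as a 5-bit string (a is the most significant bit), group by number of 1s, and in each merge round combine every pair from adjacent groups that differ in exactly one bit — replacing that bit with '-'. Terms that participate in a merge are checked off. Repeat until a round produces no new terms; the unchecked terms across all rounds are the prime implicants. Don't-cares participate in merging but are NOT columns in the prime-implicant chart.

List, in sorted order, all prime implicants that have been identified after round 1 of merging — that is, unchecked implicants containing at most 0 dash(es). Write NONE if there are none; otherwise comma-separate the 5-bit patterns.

NONE

Round 0: 00000✓ 00010✓ 00011✓ 00110✓ 01010✓ 01100✓ 01101✓ 10000✓ 10010✓ 10011✓ 10100✓ 10101✓ 10110✓ 10111✓ 11000✓ 11001✓ 11010✓ 11011✓ 11100✓ 11101✓ 11110✓ 11111✓
Round 1: -0000✓ -0010✓ -0011✓ -0110✓ -1010✓ -1100✓ -1101✓ 0-010✓ 00-10✓ 000-0✓ 0001-✓ 0110-✓ 1-000✓ 1-010✓ 1-011✓ 1-100✓ 1-101✓ 1-110✓ 1-111✓ 10-00✓ 10-10✓ 10-11✓ 100-0✓ 1001-✓ 101-0✓ 101-1✓ 1010-✓ 1011-✓ 11-00✓ 11-01✓ 11-10✓ 11-11✓ 110-0✓ 110-1✓ 1100-✓ 1101-✓ 111-0✓ 111-1✓ 1110-✓ 1111-✓
Round 2: --010 -0-10 -00-0 -001- -110- 1--00✓ 1--10✓ 1--11✓ 1-0-0✓ 1-01-✓ 1-1-0✓ 1-1-1✓ 1-10-✓ 1-11-✓ 10--0✓ 10-1-✓ 101--✓ 11--0✓ 11--1✓ 11-0-✓ 11-1-✓ 110--✓ 111--✓
Round 3: 1---0 1--1- 1-1-- 11---
PIs = {--010, -0-10, -00-0, -001-, -110-, 1---0, 1--1-, 1-1--, 11---}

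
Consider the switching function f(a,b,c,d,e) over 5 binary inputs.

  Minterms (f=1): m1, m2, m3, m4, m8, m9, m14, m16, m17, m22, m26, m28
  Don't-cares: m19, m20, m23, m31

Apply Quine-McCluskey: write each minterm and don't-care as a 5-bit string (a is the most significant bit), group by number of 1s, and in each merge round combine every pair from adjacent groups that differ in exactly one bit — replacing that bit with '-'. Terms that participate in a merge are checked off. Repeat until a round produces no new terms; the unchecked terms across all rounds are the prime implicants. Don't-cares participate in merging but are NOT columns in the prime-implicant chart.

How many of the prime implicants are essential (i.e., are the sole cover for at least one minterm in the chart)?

6

size-2^0 implicants → 00001(✓)  00010(✓)  00011(✓)  00100(✓)  01000(✓)  01001(✓)  01110  10000(✓)  10001(✓)  10011(✓)  10100(✓)  10110(✓)  10111(✓)  11010  11100(✓)  11111(✓)
size-2^1 implicants → -0001(✓)  -0011(✓)  -0100  0-001  000-1(✓)  0001-  0100-  1-100  1-111  10-00  10-11  100-1(✓)  1000-  101-0  1011-
size-2^2 implicants → -00-1
Unchecked terms (primes): -00-1, -0100, 0-001, 0001-, 0100-, 01110, 1-100, 1-111, 10-00, 10-11, 1000-, 101-0, 1011-, 11010
Minterm coverage:
  m1 ⊆ -00-1,0-001
  m2 ⊆ 0001- [E]
  m3 ⊆ -00-1,0001-
  m4 ⊆ -0100 [E]
  m8 ⊆ 0100- [E]
  m9 ⊆ 0-001,0100-
  m14 ⊆ 01110 [E]
  m16 ⊆ 10-00,1000-
  m17 ⊆ -00-1,1000-
  m22 ⊆ 101-0,1011-
  m26 ⊆ 11010 [E]
  m28 ⊆ 1-100 [E]
E = {-0100, 0001-, 0100-, 01110, 1-100, 11010}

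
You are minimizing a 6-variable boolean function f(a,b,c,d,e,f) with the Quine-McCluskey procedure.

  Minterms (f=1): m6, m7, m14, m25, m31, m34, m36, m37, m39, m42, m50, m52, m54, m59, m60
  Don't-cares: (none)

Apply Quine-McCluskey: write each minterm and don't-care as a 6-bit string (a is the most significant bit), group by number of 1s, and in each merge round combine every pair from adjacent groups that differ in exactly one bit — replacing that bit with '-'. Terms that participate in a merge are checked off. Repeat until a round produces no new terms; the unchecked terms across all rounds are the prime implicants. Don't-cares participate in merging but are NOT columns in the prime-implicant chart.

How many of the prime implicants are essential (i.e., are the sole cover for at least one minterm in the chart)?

6

Round 0: 000110✓ 000111✓ 001110✓ 011001 011111 100010✓ 100100✓ 100101✓ 100111✓ 101010✓ 110010✓ 110100✓ 110110✓ 111011 111100✓
Round 1: -00111 00-110 00011- 1-0010 1-0100 10-010 1001-1 10010- 11-100 110-10 1101-0
PIs = {-00111, 00-110, 00011-, 011001, 011111, 1-0010, 1-0100, 10-010, 1001-1, 10010-, 11-100, 110-10, 1101-0, 111011}
Coverage chart:
  m6: 00-110,00011-
  m7: -00111,00011-
  m14: 00-110 ←essential
  m25: 011001 ←essential
  m31: 011111 ←essential
  m34: 1-0010,10-010
  m36: 1-0100,10010-
  m37: 1001-1,10010-
  m39: -00111,1001-1
  m42: 10-010 ←essential
  m50: 1-0010,110-10
  m52: 1-0100,11-100,1101-0
  m54: 110-10,1101-0
  m59: 111011 ←essential
  m60: 11-100 ←essential
Essential: 00-110, 011001, 011111, 10-010, 11-100, 111011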